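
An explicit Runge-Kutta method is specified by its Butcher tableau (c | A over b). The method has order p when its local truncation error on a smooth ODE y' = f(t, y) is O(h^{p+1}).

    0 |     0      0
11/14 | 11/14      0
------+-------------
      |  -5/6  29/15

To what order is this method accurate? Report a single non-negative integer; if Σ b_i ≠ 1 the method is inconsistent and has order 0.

b = (-5/6, 29/15)
c = (0, 11/14)
Σ b_i: (-5/6)·1 + 29/15·1 = 11/10 ≠ 1 ⇒ order 0.

0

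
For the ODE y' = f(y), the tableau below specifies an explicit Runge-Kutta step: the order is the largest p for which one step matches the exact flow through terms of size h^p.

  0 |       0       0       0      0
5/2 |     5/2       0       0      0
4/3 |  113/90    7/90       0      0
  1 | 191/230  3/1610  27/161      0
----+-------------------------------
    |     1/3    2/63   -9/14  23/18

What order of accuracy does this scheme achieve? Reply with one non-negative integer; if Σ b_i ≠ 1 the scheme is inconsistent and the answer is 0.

b = (1/3, 2/63, -9/14, 23/18)
c = (0, 5/2, 4/3, 1)
Ac = (0, 0, 7/36, 21/92)
Σ b_i: 1/3·1 + 2/63·1 + (-9/14)·1 + 23/18·1 = 1 ✓
b·c: 2/63·5/2 + (-9/14)·4/3 + 23/18·1 = 1/2 ✓
b·c²: 2/63·25/4 + (-9/14)·16/9 + 23/18·1 = 1/3 ✓
b·Ac: (-9/14)·7/36 + 23/18·21/92 = 1/6 ✓
b·c³: 2/63·125/8 + (-9/14)·64/27 + 23/18·1 = 1/4 ✓
b·(c∘Ac): (-9/14)·7/27 + 23/18·21/92 = 1/8 ✓
b·Ac²: (-9/14)·35/72 + 23/18·57/184 = 1/12 ✓
b·A²c: 23/18·3/92 = 1/24 ✓; 4 stages ⇒ order 4.

4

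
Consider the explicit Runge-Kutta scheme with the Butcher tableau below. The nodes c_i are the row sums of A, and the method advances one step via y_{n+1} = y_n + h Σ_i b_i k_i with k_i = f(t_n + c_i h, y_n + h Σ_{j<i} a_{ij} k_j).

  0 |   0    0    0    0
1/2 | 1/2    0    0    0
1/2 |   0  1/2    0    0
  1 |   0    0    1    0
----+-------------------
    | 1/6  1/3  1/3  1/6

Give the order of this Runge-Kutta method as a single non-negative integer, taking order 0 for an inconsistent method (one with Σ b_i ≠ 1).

b = (1/6, 1/3, 1/3, 1/6)
c = (0, 1/2, 1/2, 1)
Ac = (0, 0, 1/4, 1/2)
Σ b_i: 1/6·1 + 1/3·1 + 1/3·1 + 1/6·1 = 1 ✓
b·c: 1/3·1/2 + 1/3·1/2 + 1/6·1 = 1/2 ✓
b·c²: 1/3·1/4 + 1/3·1/4 + 1/6·1 = 1/3 ✓
b·Ac: 1/3·1/4 + 1/6·1/2 = 1/6 ✓
b·c³: 1/3·1/8 + 1/3·1/8 + 1/6·1 = 1/4 ✓
b·(c∘Ac): 1/3·1/8 + 1/6·1/2 = 1/8 ✓
b·Ac²: 1/3·1/8 + 1/6·1/4 = 1/12 ✓
b·A²c: 1/6·1/4 = 1/24 ✓; 4 stages ⇒ order 4.

4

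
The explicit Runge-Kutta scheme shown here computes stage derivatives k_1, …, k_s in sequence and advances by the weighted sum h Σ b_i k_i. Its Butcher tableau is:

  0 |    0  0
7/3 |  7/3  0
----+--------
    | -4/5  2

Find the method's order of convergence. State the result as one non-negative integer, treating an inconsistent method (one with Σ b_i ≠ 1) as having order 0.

0

b = (-4/5, 2)
c = (0, 7/3)
Σ b_i: (-4/5)·1 + 2·1 = 6/5 ≠ 1 ⇒ order 0.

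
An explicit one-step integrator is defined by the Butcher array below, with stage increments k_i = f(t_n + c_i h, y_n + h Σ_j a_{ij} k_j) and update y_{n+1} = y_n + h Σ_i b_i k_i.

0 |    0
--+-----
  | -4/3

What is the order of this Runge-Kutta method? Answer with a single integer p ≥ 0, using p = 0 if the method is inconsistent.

b = (-4/3)
c = (0)
Σ b_i: (-4/3)·1 = -4/3 ≠ 1 ⇒ order 0.

0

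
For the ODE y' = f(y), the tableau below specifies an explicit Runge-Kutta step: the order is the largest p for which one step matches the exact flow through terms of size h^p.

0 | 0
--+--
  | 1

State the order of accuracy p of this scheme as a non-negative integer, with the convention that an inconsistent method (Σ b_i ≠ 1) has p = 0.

1

b = (1)
c = (0)
Σ b_i: 1·1 = 1 ✓; 1 stage ⇒ order 1.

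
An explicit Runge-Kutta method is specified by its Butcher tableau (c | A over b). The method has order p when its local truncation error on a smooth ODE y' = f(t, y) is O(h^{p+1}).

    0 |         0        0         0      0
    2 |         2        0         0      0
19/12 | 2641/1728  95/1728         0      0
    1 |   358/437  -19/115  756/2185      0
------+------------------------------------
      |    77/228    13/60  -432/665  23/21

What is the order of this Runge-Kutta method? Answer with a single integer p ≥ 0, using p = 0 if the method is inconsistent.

4

b = (77/228, 13/60, -432/665, 23/21)
c = (0, 2, 19/12, 1)
Ac = (0, 0, 95/864, 5/23)
Σ b_i: 77/228·1 + 13/60·1 + (-432/665)·1 + 23/21·1 = 1 ✓
b·c: 13/60·2 + (-432/665)·19/12 + 23/21·1 = 1/2 ✓
b·c²: 13/60·4 + (-432/665)·361/144 + 23/21·1 = 1/3 ✓
b·Ac: (-432/665)·95/864 + 23/21·5/23 = 1/6 ✓
b·c³: 13/60·8 + (-432/665)·6859/1728 + 23/21·1 = 1/4 ✓
b·(c∘Ac): (-432/665)·1805/10368 + 23/21·5/23 = 1/8 ✓
b·Ac²: (-432/665)·95/432 + 23/21·19/92 = 1/12 ✓
b·A²c: 23/21·7/184 = 1/24 ✓; 4 stages ⇒ order 4.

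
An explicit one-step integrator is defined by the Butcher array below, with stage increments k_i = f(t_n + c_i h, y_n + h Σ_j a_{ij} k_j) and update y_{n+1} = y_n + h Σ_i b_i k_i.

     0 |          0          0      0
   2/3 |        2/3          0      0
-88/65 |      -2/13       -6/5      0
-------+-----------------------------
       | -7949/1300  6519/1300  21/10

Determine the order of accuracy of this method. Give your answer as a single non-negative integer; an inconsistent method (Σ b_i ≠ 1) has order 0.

b = (-7949/1300, 6519/1300, 21/10)
c = (0, 2/3, -88/65)
Ac = (0, 0, -4/5)
Σ b_i: (-7949/1300)·1 + 6519/1300·1 + 21/10·1 = 1 ✓
b·c: 6519/1300·2/3 + 21/10·(-88/65) = 1/2 ✓
b·c²: 6519/1300·4/9 + 21/10·7744/4225 = 385181/63375 ≠ 1/3 ⇒ order 2.
b·Ac: 21/10·(-4/5) = -42/25 ≠ 1/6

2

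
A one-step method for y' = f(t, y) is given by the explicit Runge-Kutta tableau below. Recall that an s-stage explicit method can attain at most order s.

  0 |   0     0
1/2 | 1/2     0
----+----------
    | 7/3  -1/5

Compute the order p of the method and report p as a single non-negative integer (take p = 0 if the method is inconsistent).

b = (7/3, -1/5)
c = (0, 1/2)
Σ b_i: 7/3·1 + (-1/5)·1 = 32/15 ≠ 1 ⇒ order 0.

0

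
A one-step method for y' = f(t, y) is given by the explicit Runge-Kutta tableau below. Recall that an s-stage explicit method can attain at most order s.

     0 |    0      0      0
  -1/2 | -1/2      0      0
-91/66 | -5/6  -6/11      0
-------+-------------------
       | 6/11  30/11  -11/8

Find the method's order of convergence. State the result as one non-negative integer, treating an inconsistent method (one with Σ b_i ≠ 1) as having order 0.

b = (6/11, 30/11, -11/8)
c = (0, -1/2, -91/66)
Ac = (0, 0, 3/11)
Σ b_i: 6/11·1 + 30/11·1 + (-11/8)·1 = 167/88 ≠ 1 ⇒ order 0.

0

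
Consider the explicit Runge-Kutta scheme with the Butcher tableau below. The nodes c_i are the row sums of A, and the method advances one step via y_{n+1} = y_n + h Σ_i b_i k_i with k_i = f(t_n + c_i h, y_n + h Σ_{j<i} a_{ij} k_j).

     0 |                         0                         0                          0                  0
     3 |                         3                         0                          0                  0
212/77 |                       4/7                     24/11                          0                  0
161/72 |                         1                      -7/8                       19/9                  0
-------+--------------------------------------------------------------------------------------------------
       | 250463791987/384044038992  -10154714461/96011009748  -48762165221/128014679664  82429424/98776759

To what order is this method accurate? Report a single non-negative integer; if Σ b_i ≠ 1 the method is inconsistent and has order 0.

3

b = (250463791987/384044038992, -10154714461/96011009748, -48762165221/128014679664, 82429424/98776759)
c = (0, 3, 212/77, 161/72)
Ac = (0, 0, 72/11, 17671/5544)
Σ b_i: 250463791987/384044038992·1 + (-10154714461/96011009748)·1 + (-48762165221/128014679664)·1 + 82429424/98776759·1 = 1 ✓
b·c: (-10154714461/96011009748)·3 + (-48762165221/128014679664)·212/77 + 82429424/98776759·161/72 = 1/2 ✓
b·c²: (-10154714461/96011009748)·9 + (-48762165221/128014679664)·44944/5929 + 82429424/98776759·25921/5184 = 1/3 ✓
b·Ac: (-48762165221/128014679664)·72/11 + 82429424/98776759·17671/5544 = 1/6 ✓
b·c³: (-10154714461/96011009748)·27 + (-48762165221/128014679664)·9528128/456533 + 82429424/98776759·4173281/373248 = -37385971840387/25346906573472 ≠ 1/4 ⇒ order 3.
b·(c∘Ac): (-48762165221/128014679664)·15264/847 + 82429424/98776759·406433/57024 = -29336321371/32003669916 ≠ 1/8
b·Ac²: (-48762165221/128014679664)·216/11 + 82429424/98776759·3469745/426888 = -95404554781/136904587974 ≠ 1/12
b·A²c: 82429424/98776759·152/11 = 1139024768/98776759 ≠ 1/24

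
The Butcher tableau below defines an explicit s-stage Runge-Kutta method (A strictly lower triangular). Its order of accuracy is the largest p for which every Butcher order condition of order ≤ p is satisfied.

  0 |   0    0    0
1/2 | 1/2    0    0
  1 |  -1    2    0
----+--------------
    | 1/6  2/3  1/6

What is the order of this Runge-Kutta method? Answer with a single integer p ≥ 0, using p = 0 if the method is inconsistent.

b = (1/6, 2/3, 1/6)
c = (0, 1/2, 1)
Ac = (0, 0, 1)
Σ b_i: 1/6·1 + 2/3·1 + 1/6·1 = 1 ✓
b·c: 2/3·1/2 + 1/6·1 = 1/2 ✓
b·c²: 2/3·1/4 + 1/6·1 = 1/3 ✓
b·Ac: 1/6·1 = 1/6 ✓; 3 stages ⇒ order 3.

3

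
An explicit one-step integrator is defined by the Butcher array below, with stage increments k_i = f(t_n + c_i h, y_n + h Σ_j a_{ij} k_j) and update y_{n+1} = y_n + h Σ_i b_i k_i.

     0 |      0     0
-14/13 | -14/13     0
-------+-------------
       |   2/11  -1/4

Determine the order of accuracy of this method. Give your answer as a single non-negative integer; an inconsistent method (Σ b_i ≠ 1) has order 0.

0

b = (2/11, -1/4)
c = (0, -14/13)
Σ b_i: 2/11·1 + (-1/4)·1 = -3/44 ≠ 1 ⇒ order 0.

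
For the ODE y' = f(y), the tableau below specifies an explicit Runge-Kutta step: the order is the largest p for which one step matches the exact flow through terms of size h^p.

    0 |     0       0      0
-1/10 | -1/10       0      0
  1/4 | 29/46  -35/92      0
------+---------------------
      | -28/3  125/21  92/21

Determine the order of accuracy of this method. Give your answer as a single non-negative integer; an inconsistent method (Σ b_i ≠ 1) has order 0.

b = (-28/3, 125/21, 92/21)
c = (0, -1/10, 1/4)
Ac = (0, 0, 7/184)
Σ b_i: (-28/3)·1 + 125/21·1 + 92/21·1 = 1 ✓
b·c: 125/21·(-1/10) + 92/21·1/4 = 1/2 ✓
b·c²: 125/21·1/100 + 92/21·1/16 = 1/3 ✓
b·Ac: 92/21·7/184 = 1/6 ✓; 3 stages ⇒ order 3.

3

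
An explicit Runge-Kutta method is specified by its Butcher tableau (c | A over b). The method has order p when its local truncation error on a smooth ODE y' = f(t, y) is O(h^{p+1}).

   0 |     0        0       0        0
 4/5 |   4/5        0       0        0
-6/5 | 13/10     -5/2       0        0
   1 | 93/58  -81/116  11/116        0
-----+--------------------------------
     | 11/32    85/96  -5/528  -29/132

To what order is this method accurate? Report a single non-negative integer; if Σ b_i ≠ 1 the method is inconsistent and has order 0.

4

b = (11/32, 85/96, -5/528, -29/132)
c = (0, 4/5, -6/5, 1)
Ac = (0, 0, -2, -39/58)
Σ b_i: 11/32·1 + 85/96·1 + (-5/528)·1 + (-29/132)·1 = 1 ✓
b·c: 85/96·4/5 + (-5/528)·(-6/5) + (-29/132)·1 = 1/2 ✓
b·c²: 85/96·16/25 + (-5/528)·36/25 + (-29/132)·1 = 1/3 ✓
b·Ac: (-5/528)·(-2) + (-29/132)·(-39/58) = 1/6 ✓
b·c³: 85/96·64/125 + (-5/528)·(-216/125) + (-29/132)·1 = 1/4 ✓
b·(c∘Ac): (-5/528)·12/5 + (-29/132)·(-39/58) = 1/8 ✓
b·Ac²: (-5/528)·(-8/5) + (-29/132)·(-9/29) = 1/12 ✓
b·A²c: (-29/132)·(-11/58) = 1/24 ✓; 4 stages ⇒ order 4.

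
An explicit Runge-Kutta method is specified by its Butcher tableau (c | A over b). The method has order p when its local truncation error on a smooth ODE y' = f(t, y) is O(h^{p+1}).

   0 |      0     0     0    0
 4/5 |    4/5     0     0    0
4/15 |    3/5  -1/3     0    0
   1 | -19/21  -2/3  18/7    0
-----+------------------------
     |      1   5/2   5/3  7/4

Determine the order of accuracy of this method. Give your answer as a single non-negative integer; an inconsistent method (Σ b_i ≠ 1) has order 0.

b = (1, 5/2, 5/3, 7/4)
c = (0, 4/5, 4/15, 1)
Ac = (0, 0, -4/15, 16/105)
Σ b_i: 1·1 + 5/2·1 + 5/3·1 + 7/4·1 = 83/12 ≠ 1 ⇒ order 0.

0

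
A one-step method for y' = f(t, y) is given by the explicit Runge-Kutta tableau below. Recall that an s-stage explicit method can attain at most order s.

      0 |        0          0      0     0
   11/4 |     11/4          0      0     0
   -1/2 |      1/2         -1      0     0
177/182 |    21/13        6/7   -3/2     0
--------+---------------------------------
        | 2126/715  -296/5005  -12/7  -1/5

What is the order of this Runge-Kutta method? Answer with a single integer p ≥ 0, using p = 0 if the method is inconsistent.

b = (2126/715, -296/5005, -12/7, -1/5)
c = (0, 11/4, -1/2, 177/182)
Ac = (0, 0, -11/4, 87/28)
Σ b_i: 2126/715·1 + (-296/5005)·1 + (-12/7)·1 + (-1/5)·1 = 1 ✓
b·c: (-296/5005)·11/4 + (-12/7)·(-1/2) + (-1/5)·177/182 = 1/2 ✓
b·c²: (-296/5005)·121/16 + (-12/7)·1/4 + (-1/5)·31329/33124 = -176383/165620 ≠ 1/3 ⇒ order 2.
b·Ac: (-12/7)·(-11/4) + (-1/5)·87/28 = 573/140 ≠ 1/6

2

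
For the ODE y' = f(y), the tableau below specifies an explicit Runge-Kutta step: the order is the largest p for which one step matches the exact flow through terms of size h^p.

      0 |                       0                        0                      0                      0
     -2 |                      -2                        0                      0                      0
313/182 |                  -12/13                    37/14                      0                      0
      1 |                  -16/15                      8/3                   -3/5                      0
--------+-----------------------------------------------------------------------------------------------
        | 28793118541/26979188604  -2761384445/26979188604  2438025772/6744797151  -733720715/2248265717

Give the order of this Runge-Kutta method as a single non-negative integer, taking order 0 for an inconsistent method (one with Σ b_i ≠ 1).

b = (28793118541/26979188604, -2761384445/26979188604, 2438025772/6744797151, -733720715/2248265717)
c = (0, -2, 313/182, 1)
Ac = (0, 0, -37/7, -17377/2730)
Σ b_i: 28793118541/26979188604·1 + (-2761384445/26979188604)·1 + 2438025772/6744797151·1 + (-733720715/2248265717)·1 = 1 ✓
b·c: (-2761384445/26979188604)·(-2) + 2438025772/6744797151·313/182 + (-733720715/2248265717)·1 = 1/2 ✓
b·c²: (-2761384445/26979188604)·4 + 2438025772/6744797151·97969/33124 + (-733720715/2248265717)·1 = 1/3 ✓
b·Ac: 2438025772/6744797151·(-37/7) + (-733720715/2248265717)·(-17377/2730) = 1/6 ✓
b·c³: (-2761384445/26979188604)·(-8) + 2438025772/6744797151·30664297/6028568 + (-733720715/2248265717)·1 = 953838893227/409184360494 ≠ 1/4 ⇒ order 3.
b·(c∘Ac): 2438025772/6744797151·(-11581/1274) + (-733720715/2248265717)·(-17377/2730) = -5434309605/4496531434 ≠ 1/8
b·Ac²: 2438025772/6744797151·74/7 + (-733720715/2248265717)·4418119/496860 = 2256983760469/2455106162964 ≠ 1/12
b·A²c: (-733720715/2248265717)·111/35 = -2326942839/2248265717 ≠ 1/24

3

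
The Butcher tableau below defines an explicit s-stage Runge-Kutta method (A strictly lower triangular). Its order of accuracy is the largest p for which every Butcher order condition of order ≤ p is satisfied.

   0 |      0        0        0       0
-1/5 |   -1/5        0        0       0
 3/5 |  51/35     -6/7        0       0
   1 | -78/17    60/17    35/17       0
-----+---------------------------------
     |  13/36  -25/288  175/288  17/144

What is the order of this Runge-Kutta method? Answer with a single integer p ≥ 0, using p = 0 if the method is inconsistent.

4

b = (13/36, -25/288, 175/288, 17/144)
c = (0, -1/5, 3/5, 1)
Ac = (0, 0, 6/35, 9/17)
Σ b_i: 13/36·1 + (-25/288)·1 + 175/288·1 + 17/144·1 = 1 ✓
b·c: (-25/288)·(-1/5) + 175/288·3/5 + 17/144·1 = 1/2 ✓
b·c²: (-25/288)·1/25 + 175/288·9/25 + 17/144·1 = 1/3 ✓
b·Ac: 175/288·6/35 + 17/144·9/17 = 1/6 ✓
b·c³: (-25/288)·(-1/125) + 175/288·27/125 + 17/144·1 = 1/4 ✓
b·(c∘Ac): 175/288·18/175 + 17/144·9/17 = 1/8 ✓
b·Ac²: 175/288·(-6/175) + 17/144·15/17 = 1/12 ✓
b·A²c: 17/144·6/17 = 1/24 ✓; 4 stages ⇒ order 4.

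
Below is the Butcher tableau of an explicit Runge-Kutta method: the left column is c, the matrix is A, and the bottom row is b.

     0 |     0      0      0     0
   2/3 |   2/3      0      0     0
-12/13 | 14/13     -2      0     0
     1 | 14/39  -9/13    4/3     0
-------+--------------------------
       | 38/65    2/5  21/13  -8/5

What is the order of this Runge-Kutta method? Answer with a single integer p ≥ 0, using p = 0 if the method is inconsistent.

1

b = (38/65, 2/5, 21/13, -8/5)
c = (0, 2/3, -12/13, 1)
Ac = (0, 0, -4/3, -22/13)
Σ b_i: 38/65·1 + 2/5·1 + 21/13·1 + (-8/5)·1 = 1 ✓
b·c: 2/5·2/3 + 21/13·(-12/13) + (-8/5)·1 = -1432/507 ≠ 1/2 ⇒ order 1.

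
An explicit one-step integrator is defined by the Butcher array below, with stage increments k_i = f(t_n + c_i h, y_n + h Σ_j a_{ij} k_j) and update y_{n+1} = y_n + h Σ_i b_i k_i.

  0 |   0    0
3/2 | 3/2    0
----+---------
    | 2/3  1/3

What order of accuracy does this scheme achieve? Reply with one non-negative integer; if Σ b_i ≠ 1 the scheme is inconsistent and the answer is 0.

b = (2/3, 1/3)
c = (0, 3/2)
Σ b_i: 2/3·1 + 1/3·1 = 1 ✓
b·c: 1/3·3/2 = 1/2 ✓; 2 stages ⇒ order 2.

2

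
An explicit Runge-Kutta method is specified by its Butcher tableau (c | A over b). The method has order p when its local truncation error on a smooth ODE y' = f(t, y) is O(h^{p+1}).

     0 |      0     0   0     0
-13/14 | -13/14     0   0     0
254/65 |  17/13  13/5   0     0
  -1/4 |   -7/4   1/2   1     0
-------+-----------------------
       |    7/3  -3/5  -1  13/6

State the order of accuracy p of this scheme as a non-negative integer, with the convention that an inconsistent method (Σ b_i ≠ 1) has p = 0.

b = (7/3, -3/5, -1, 13/6)
c = (0, -13/14, 254/65, -1/4)
Ac = (0, 0, -169/70, 6267/1820)
Σ b_i: 7/3·1 + (-3/5)·1 + (-1)·1 + 13/6·1 = 29/10 ≠ 1 ⇒ order 0.

0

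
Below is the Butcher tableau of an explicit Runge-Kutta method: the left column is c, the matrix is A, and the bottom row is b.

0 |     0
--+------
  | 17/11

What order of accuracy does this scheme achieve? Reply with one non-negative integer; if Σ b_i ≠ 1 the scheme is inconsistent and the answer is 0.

0

b = (17/11)
c = (0)
Σ b_i: 17/11·1 = 17/11 ≠ 1 ⇒ order 0.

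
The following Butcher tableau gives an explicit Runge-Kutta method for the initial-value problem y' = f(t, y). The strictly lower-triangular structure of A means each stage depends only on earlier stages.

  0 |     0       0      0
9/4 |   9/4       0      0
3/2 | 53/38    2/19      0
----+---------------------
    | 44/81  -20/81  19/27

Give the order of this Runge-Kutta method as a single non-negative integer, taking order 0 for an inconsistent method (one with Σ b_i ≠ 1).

3

b = (44/81, -20/81, 19/27)
c = (0, 9/4, 3/2)
Ac = (0, 0, 9/38)
Σ b_i: 44/81·1 + (-20/81)·1 + 19/27·1 = 1 ✓
b·c: (-20/81)·9/4 + 19/27·3/2 = 1/2 ✓
b·c²: (-20/81)·81/16 + 19/27·9/4 = 1/3 ✓
b·Ac: 19/27·9/38 = 1/6 ✓; 3 stages ⇒ order 3.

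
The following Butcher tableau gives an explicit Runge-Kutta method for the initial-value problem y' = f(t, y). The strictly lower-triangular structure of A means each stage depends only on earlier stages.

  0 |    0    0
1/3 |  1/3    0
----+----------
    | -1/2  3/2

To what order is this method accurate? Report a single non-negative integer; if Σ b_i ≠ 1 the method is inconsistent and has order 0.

b = (-1/2, 3/2)
c = (0, 1/3)
Σ b_i: (-1/2)·1 + 3/2·1 = 1 ✓
b·c: 3/2·1/3 = 1/2 ✓; 2 stages ⇒ order 2.

2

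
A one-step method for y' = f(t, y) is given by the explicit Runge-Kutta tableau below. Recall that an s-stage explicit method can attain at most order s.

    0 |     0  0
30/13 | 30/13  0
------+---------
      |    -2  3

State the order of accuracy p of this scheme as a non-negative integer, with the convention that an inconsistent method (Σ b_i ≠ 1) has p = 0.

b = (-2, 3)
c = (0, 30/13)
Σ b_i: (-2)·1 + 3·1 = 1 ✓
b·c: 3·30/13 = 90/13 ≠ 1/2 ⇒ order 1.

1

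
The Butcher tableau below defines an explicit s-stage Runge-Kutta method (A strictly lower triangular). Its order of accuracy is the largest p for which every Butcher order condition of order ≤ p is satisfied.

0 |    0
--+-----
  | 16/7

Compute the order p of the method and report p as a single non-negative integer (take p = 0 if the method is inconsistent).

0

b = (16/7)
c = (0)
Σ b_i: 16/7·1 = 16/7 ≠ 1 ⇒ order 0.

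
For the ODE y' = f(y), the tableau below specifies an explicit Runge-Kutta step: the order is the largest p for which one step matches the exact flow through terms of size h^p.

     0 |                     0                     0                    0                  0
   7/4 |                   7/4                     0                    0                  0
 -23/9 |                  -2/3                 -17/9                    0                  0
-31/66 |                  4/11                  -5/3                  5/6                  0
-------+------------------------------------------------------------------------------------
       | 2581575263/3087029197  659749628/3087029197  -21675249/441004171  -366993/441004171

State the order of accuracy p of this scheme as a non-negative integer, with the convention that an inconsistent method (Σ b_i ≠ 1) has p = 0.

b = (2581575263/3087029197, 659749628/3087029197, -21675249/441004171, -366993/441004171)
c = (0, 7/4, -23/9, -31/66)
Ac = (0, 0, -119/36, -545/108)
Σ b_i: 2581575263/3087029197·1 + 659749628/3087029197·1 + (-21675249/441004171)·1 + (-366993/441004171)·1 = 1 ✓
b·c: 659749628/3087029197·7/4 + (-21675249/441004171)·(-23/9) + (-366993/441004171)·(-31/66) = 1/2 ✓
b·c²: 659749628/3087029197·49/16 + (-21675249/441004171)·529/81 + (-366993/441004171)·961/4356 = 1/3 ✓
b·Ac: (-21675249/441004171)·(-119/36) + (-366993/441004171)·(-545/108) = 1/6 ✓
b·c³: 659749628/3087029197·343/64 + (-21675249/441004171)·(-12167/729) + (-366993/441004171)·(-29791/287496) = 132890208251/67601671632 ≠ 1/4 ⇒ order 3.
b·(c∘Ac): (-21675249/441004171)·2737/324 + (-366993/441004171)·16895/7128 = -13245997879/31752300312 ≠ 1/8
b·Ac²: (-21675249/441004171)·(-833/144) + (-366993/441004171)·1315/3888 = 218196877/768200814 ≠ 1/12
b·A²c: (-366993/441004171)·(-595/216) = 24262315/10584100104 ≠ 1/24

3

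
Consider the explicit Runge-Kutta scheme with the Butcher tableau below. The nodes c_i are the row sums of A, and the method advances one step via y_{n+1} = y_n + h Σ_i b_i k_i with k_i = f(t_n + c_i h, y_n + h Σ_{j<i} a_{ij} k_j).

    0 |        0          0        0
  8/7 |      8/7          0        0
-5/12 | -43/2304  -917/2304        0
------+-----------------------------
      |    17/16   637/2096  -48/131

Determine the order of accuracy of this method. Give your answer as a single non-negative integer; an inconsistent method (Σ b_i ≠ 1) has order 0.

b = (17/16, 637/2096, -48/131)
c = (0, 8/7, -5/12)
Ac = (0, 0, -131/288)
Σ b_i: 17/16·1 + 637/2096·1 + (-48/131)·1 = 1 ✓
b·c: 637/2096·8/7 + (-48/131)·(-5/12) = 1/2 ✓
b·c²: 637/2096·64/49 + (-48/131)·25/144 = 1/3 ✓
b·Ac: (-48/131)·(-131/288) = 1/6 ✓; 3 stages ⇒ order 3.

3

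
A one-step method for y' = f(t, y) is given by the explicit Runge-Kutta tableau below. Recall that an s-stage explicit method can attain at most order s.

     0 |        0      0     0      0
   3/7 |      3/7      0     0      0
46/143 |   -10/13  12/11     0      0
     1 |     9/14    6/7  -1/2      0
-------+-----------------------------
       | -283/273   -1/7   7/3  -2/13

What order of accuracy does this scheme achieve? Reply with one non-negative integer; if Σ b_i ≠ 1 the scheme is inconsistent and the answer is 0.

1

b = (-283/273, -1/7, 7/3, -2/13)
c = (0, 3/7, 46/143, 1)
Ac = (0, 0, 36/77, 1447/7007)
Σ b_i: (-283/273)·1 + (-1/7)·1 + 7/3·1 + (-2/13)·1 = 1 ✓
b·c: (-1/7)·3/7 + 7/3·46/143 + (-2/13)·1 = 11257/21021 ≠ 1/2 ⇒ order 1.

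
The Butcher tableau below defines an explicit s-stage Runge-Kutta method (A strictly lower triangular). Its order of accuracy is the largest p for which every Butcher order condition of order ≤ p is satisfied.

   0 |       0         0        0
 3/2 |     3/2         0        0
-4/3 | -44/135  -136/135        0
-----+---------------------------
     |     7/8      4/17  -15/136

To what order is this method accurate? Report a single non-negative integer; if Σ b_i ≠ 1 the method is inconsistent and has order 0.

3

b = (7/8, 4/17, -15/136)
c = (0, 3/2, -4/3)
Ac = (0, 0, -68/45)
Σ b_i: 7/8·1 + 4/17·1 + (-15/136)·1 = 1 ✓
b·c: 4/17·3/2 + (-15/136)·(-4/3) = 1/2 ✓
b·c²: 4/17·9/4 + (-15/136)·16/9 = 1/3 ✓
b·Ac: (-15/136)·(-68/45) = 1/6 ✓; 3 stages ⇒ order 3.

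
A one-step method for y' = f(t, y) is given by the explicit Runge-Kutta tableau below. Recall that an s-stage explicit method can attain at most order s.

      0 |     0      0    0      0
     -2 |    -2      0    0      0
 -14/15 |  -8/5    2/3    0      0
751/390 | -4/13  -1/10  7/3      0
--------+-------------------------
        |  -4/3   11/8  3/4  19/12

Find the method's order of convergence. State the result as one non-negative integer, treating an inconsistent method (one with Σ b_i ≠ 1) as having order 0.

0

b = (-4/3, 11/8, 3/4, 19/12)
c = (0, -2, -14/15, 751/390)
Ac = (0, 0, -4/3, -89/45)
Σ b_i: (-4/3)·1 + 11/8·1 + 3/4·1 + 19/12·1 = 19/8 ≠ 1 ⇒ order 0.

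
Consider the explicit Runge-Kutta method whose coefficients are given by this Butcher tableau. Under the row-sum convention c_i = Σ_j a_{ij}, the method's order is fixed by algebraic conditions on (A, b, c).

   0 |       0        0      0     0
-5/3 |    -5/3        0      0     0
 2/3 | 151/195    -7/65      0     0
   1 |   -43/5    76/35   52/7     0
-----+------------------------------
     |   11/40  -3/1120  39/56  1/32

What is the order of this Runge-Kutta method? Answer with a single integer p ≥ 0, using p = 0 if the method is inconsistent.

b = (11/40, -3/1120, 39/56, 1/32)
c = (0, -5/3, 2/3, 1)
Ac = (0, 0, 7/39, 4/3)
Σ b_i: 11/40·1 + (-3/1120)·1 + 39/56·1 + 1/32·1 = 1 ✓
b·c: (-3/1120)·(-5/3) + 39/56·2/3 + 1/32·1 = 1/2 ✓
b·c²: (-3/1120)·25/9 + 39/56·4/9 + 1/32·1 = 1/3 ✓
b·Ac: 39/56·7/39 + 1/32·4/3 = 1/6 ✓
b·c³: (-3/1120)·(-125/27) + 39/56·8/27 + 1/32·1 = 1/4 ✓
b·(c∘Ac): 39/56·14/117 + 1/32·4/3 = 1/8 ✓
b·Ac²: 39/56·(-35/117) + 1/32·28/3 = 1/12 ✓
b·A²c: 1/32·4/3 = 1/24 ✓; 4 stages ⇒ order 4.

4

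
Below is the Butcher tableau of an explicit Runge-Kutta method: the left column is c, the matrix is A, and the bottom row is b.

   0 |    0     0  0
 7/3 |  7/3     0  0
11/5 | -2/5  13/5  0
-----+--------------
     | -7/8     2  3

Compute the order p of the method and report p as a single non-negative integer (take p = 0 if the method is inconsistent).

0

b = (-7/8, 2, 3)
c = (0, 7/3, 11/5)
Ac = (0, 0, 91/15)
Σ b_i: (-7/8)·1 + 2·1 + 3·1 = 33/8 ≠ 1 ⇒ order 0.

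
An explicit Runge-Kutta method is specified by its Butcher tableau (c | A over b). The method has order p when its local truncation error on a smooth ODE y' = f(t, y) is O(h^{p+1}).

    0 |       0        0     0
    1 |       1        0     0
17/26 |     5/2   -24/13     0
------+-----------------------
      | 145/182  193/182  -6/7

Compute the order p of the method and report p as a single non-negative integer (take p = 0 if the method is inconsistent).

b = (145/182, 193/182, -6/7)
c = (0, 1, 17/26)
Ac = (0, 0, -24/13)
Σ b_i: 145/182·1 + 193/182·1 + (-6/7)·1 = 1 ✓
b·c: 193/182·1 + (-6/7)·17/26 = 1/2 ✓
b·c²: 193/182·1 + (-6/7)·289/676 = 821/1183 ≠ 1/3 ⇒ order 2.
b·Ac: (-6/7)·(-24/13) = 144/91 ≠ 1/6

2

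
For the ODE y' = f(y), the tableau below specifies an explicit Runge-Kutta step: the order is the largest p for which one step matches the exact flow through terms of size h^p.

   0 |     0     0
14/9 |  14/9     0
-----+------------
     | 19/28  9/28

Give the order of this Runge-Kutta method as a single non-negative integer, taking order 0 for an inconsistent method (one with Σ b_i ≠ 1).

2

b = (19/28, 9/28)
c = (0, 14/9)
Σ b_i: 19/28·1 + 9/28·1 = 1 ✓
b·c: 9/28·14/9 = 1/2 ✓; 2 stages ⇒ order 2.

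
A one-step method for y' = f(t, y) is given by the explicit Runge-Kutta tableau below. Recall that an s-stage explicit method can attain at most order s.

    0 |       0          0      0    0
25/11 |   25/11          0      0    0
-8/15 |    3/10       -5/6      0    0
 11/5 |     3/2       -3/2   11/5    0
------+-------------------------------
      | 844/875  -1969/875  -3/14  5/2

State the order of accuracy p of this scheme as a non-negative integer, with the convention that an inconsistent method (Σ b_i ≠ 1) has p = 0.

2

b = (844/875, -1969/875, -3/14, 5/2)
c = (0, 25/11, -8/15, 11/5)
Ac = (0, 0, -125/66, -7561/1650)
Σ b_i: 844/875·1 + (-1969/875)·1 + (-3/14)·1 + 5/2·1 = 1 ✓
b·c: (-1969/875)·25/11 + (-3/14)·(-8/15) + 5/2·11/5 = 1/2 ✓
b·c²: (-1969/875)·625/121 + (-3/14)·64/225 + 5/2·121/25 = 4801/11550 ≠ 1/3 ⇒ order 2.
b·Ac: (-3/14)·(-125/66) + 5/2·(-7561/1650) = -12763/1155 ≠ 1/6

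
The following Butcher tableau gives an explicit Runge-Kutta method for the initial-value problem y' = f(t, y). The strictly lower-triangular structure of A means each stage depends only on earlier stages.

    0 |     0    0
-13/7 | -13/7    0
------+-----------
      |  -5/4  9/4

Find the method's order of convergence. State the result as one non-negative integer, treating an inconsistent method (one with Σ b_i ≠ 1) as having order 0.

b = (-5/4, 9/4)
c = (0, -13/7)
Σ b_i: (-5/4)·1 + 9/4·1 = 1 ✓
b·c: 9/4·(-13/7) = -117/28 ≠ 1/2 ⇒ order 1.

1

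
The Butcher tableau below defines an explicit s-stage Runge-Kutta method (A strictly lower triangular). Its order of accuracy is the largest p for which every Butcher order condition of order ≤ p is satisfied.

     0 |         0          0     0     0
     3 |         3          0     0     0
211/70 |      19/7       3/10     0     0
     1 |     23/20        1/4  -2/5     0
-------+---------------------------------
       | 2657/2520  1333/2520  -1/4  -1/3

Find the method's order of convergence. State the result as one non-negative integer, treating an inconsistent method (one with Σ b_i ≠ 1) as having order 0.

b = (2657/2520, 1333/2520, -1/4, -1/3)
c = (0, 3, 211/70, 1)
Ac = (0, 0, 9/10, -319/700)
Σ b_i: 2657/2520·1 + 1333/2520·1 + (-1/4)·1 + (-1/3)·1 = 1 ✓
b·c: 1333/2520·3 + (-1/4)·211/70 + (-1/3)·1 = 1/2 ✓
b·c²: 1333/2520·9 + (-1/4)·44521/4900 + (-1/3)·1 = 126767/58800 ≠ 1/3 ⇒ order 2.
b·Ac: (-1/4)·9/10 + (-1/3)·(-319/700) = -307/4200 ≠ 1/6

2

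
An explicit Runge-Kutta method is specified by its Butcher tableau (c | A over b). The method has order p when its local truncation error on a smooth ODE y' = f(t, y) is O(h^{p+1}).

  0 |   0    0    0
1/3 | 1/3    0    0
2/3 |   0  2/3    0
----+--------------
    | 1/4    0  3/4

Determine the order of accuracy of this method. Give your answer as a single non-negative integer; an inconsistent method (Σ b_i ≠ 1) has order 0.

3

b = (1/4, 0, 3/4)
c = (0, 1/3, 2/3)
Ac = (0, 0, 2/9)
Σ b_i: 1/4·1 + 3/4·1 = 1 ✓
b·c: 3/4·2/3 = 1/2 ✓
b·c²: 3/4·4/9 = 1/3 ✓
b·Ac: 3/4·2/9 = 1/6 ✓; 3 stages ⇒ order 3.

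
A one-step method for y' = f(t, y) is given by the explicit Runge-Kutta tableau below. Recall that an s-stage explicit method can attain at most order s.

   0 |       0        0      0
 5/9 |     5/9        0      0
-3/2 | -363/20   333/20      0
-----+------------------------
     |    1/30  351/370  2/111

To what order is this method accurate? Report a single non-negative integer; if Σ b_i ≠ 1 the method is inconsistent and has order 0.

3

b = (1/30, 351/370, 2/111)
c = (0, 5/9, -3/2)
Ac = (0, 0, 37/4)
Σ b_i: 1/30·1 + 351/370·1 + 2/111·1 = 1 ✓
b·c: 351/370·5/9 + 2/111·(-3/2) = 1/2 ✓
b·c²: 351/370·25/81 + 2/111·9/4 = 1/3 ✓
b·Ac: 2/111·37/4 = 1/6 ✓; 3 stages ⇒ order 3.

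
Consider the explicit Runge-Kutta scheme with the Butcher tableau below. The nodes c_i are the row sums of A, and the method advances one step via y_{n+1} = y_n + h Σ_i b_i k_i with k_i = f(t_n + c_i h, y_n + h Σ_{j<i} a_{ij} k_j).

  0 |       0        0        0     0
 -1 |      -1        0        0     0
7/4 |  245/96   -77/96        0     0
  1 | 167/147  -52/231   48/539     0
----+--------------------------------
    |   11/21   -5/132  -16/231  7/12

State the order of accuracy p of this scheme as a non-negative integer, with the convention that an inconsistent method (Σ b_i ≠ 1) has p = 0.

4

b = (11/21, -5/132, -16/231, 7/12)
c = (0, -1, 7/4, 1)
Ac = (0, 0, 77/96, 8/21)
Σ b_i: 11/21·1 + (-5/132)·1 + (-16/231)·1 + 7/12·1 = 1 ✓
b·c: (-5/132)·(-1) + (-16/231)·7/4 + 7/12·1 = 1/2 ✓
b·c²: (-5/132)·1 + (-16/231)·49/16 + 7/12·1 = 1/3 ✓
b·Ac: (-16/231)·77/96 + 7/12·8/21 = 1/6 ✓
b·c³: (-5/132)·(-1) + (-16/231)·343/64 + 7/12·1 = 1/4 ✓
b·(c∘Ac): (-16/231)·539/384 + 7/12·8/21 = 1/8 ✓
b·Ac²: (-16/231)·(-77/96) + 7/12·1/21 = 1/12 ✓
b·A²c: 7/12·1/14 = 1/24 ✓; 4 stages ⇒ order 4.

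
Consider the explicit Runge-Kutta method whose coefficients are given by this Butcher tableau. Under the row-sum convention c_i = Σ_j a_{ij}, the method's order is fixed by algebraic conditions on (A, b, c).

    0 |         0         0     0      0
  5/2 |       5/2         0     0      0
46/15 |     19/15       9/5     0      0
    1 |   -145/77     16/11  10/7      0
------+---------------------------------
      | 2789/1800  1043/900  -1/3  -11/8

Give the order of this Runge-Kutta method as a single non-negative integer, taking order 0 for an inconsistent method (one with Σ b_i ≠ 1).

2

b = (2789/1800, 1043/900, -1/3, -11/8)
c = (0, 5/2, 46/15, 1)
Ac = (0, 0, 9/2, 1852/231)
Σ b_i: 2789/1800·1 + 1043/900·1 + (-1/3)·1 + (-11/8)·1 = 1 ✓
b·c: 1043/900·5/2 + (-1/3)·46/15 + (-11/8)·1 = 1/2 ✓
b·c²: 1043/900·25/4 + (-1/3)·2116/225 + (-11/8)·1 = 29519/10800 ≠ 1/3 ⇒ order 2.
b·Ac: (-1/3)·9/2 + (-11/8)·1852/231 = -263/21 ≠ 1/6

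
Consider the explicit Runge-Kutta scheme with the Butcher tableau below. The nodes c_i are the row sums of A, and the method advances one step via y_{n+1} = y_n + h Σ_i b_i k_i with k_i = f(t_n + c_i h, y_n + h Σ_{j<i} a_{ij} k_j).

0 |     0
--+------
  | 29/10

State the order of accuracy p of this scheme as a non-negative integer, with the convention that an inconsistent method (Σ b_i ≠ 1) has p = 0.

0

b = (29/10)
c = (0)
Σ b_i: 29/10·1 = 29/10 ≠ 1 ⇒ order 0.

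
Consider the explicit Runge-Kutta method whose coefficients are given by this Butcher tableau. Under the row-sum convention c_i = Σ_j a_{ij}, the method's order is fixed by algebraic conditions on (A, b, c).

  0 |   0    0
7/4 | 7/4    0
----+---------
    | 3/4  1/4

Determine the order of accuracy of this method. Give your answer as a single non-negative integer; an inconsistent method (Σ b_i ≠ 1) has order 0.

1

b = (3/4, 1/4)
c = (0, 7/4)
Σ b_i: 3/4·1 + 1/4·1 = 1 ✓
b·c: 1/4·7/4 = 7/16 ≠ 1/2 ⇒ order 1.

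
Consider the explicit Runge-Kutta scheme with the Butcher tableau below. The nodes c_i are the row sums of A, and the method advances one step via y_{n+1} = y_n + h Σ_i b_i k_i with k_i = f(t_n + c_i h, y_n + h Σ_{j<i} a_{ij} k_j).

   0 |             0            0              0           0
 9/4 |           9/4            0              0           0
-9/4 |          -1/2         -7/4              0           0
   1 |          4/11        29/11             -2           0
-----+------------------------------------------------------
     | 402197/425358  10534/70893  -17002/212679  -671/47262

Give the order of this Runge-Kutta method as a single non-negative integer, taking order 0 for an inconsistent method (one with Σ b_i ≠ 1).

b = (402197/425358, 10534/70893, -17002/212679, -671/47262)
c = (0, 9/4, -9/4, 1)
Ac = (0, 0, -63/16, 459/44)
Σ b_i: 402197/425358·1 + 10534/70893·1 + (-17002/212679)·1 + (-671/47262)·1 = 1 ✓
b·c: 10534/70893·9/4 + (-17002/212679)·(-9/4) + (-671/47262)·1 = 1/2 ✓
b·c²: 10534/70893·81/16 + (-17002/212679)·81/16 + (-671/47262)·1 = 1/3 ✓
b·Ac: (-17002/212679)·(-63/16) + (-671/47262)·459/44 = 1/6 ✓
b·c³: 10534/70893·729/64 + (-17002/212679)·(-729/64) + (-671/47262)·1 = 978863/378096 ≠ 1/4 ⇒ order 3.
b·(c∘Ac): (-17002/212679)·567/64 + (-671/47262)·459/44 = -215853/252064 ≠ 1/8
b·Ac²: (-17002/212679)·(-567/64) + (-671/47262)·567/176 = 10437/15754 ≠ 1/12
b·A²c: (-671/47262)·63/8 = -14091/126032 ≠ 1/24

3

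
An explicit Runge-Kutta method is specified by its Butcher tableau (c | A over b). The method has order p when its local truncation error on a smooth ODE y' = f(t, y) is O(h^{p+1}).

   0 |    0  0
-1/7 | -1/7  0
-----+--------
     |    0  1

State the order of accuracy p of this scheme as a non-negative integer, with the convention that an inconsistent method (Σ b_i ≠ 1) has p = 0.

b = (0, 1)
c = (0, -1/7)
Σ b_i: 1·1 = 1 ✓
b·c: 1·(-1/7) = -1/7 ≠ 1/2 ⇒ order 1.

1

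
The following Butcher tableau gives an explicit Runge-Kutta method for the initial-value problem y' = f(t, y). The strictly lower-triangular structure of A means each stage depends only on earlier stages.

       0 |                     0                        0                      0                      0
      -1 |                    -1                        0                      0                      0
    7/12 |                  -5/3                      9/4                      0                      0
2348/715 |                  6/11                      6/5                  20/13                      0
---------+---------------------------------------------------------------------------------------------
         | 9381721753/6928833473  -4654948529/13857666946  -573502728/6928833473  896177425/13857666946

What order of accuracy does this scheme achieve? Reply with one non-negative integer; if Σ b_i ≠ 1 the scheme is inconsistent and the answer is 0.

3

b = (9381721753/6928833473, -4654948529/13857666946, -573502728/6928833473, 896177425/13857666946)
c = (0, -1, 7/12, 2348/715)
Ac = (0, 0, -9/4, -59/195)
Σ b_i: 9381721753/6928833473·1 + (-4654948529/13857666946)·1 + (-573502728/6928833473)·1 + 896177425/13857666946·1 = 1 ✓
b·c: (-4654948529/13857666946)·(-1) + (-573502728/6928833473)·7/12 + 896177425/13857666946·2348/715 = 1/2 ✓
b·c²: (-4654948529/13857666946)·1 + (-573502728/6928833473)·49/144 + 896177425/13857666946·5513104/511225 = 1/3 ✓
b·Ac: (-573502728/6928833473)·(-9/4) + 896177425/13857666946·(-59/195) = 1/6 ✓
b·c³: (-4654948529/13857666946)·(-1) + (-573502728/6928833473)·343/1728 + 896177425/13857666946·12944768192/365525875 = 930876444675181/356696347190040 ≠ 1/4 ⇒ order 3.
b·(c∘Ac): (-573502728/6928833473)·(-21/16) + 896177425/13857666946·(-138532/139425) = 1845021427/41573000838 ≠ 1/8
b·Ac²: (-573502728/6928833473)·9/4 + 896177425/13857666946·4033/2340 = -37303079551/498876010056 ≠ 1/12
b·A²c: 896177425/13857666946·(-45/13) = -3102152625/13857666946 ≠ 1/24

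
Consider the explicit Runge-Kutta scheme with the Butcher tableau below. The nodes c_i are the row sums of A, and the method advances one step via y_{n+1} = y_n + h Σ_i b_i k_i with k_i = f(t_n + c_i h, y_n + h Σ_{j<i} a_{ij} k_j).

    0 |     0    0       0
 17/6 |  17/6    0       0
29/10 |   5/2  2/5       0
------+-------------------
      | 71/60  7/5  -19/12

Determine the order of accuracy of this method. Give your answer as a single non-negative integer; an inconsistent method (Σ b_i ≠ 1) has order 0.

b = (71/60, 7/5, -19/12)
c = (0, 17/6, 29/10)
Ac = (0, 0, 17/15)
Σ b_i: 71/60·1 + 7/5·1 + (-19/12)·1 = 1 ✓
b·c: 7/5·17/6 + (-19/12)·29/10 = -5/8 ≠ 1/2 ⇒ order 1.

1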